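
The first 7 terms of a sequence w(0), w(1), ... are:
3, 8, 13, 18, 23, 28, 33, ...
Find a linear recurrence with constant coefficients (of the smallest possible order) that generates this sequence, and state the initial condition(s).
Look for the lowest-order linear relation among consecutive terms.
Observation: consecutive differences are constant (= 5).
Check at n=2: 1·8 + 5 = 13. ✓

w(n) = w(n-1) + 5, w(0) = 3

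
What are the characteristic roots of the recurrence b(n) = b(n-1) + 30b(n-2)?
Substitute b(n) = rⁿ and divide through by rⁿ⁻²: r² - r - 30 = 0
Factor: (r + 5)(r - 6) = 0, so r = -5, 6.
General solution: b(n) = A·(-5)ⁿ + B·6ⁿ

Characteristic: r² - r - 30 = 0, Roots: r = -5, 6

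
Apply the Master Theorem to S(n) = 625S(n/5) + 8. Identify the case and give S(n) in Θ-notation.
Master Theorem template: S(n) = a·S(n/b) + f(n).
Here: a=625, b=5, f(n)=8
Compute log_b(a) = log_5(625) = 4.
f(n) = 8 = O(n^(4-ε)) with ε = 4. Case 1: S(n) = Θ(n^log_b(a)) = Θ(n^4).

Case 1: S(n) = Θ(n^4)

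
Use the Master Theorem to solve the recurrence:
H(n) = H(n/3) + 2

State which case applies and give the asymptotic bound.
Master Theorem template: H(n) = a·H(n/b) + f(n).
Here: a=1, b=3, f(n)=2
Compute log_b(a) = log_3(1) = 0.
f(n) = 2 = Θ(1). Case 2: H(n) = Θ(log n).

Case 2: H(n) = Θ(log n)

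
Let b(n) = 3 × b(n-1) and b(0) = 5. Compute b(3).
Computing step by step:
b(0) = 5
b(1) = 3 × 5 = 15
b(2) = 3 × 15 = 45
b(3) = 3 × 45 = 135

135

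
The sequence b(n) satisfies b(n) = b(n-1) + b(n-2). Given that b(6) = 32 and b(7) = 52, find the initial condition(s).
Work backwards using b(k) = b(k+2) - b(k+1):
b(5) = b(7) - b(6) = 52 - 32 = 20
b(4) = b(6) - b(5) = 32 - 20 = 12
b(3) = b(5) - b(4) = 20 - 12 = 8
b(2) = b(4) - b(3) = 12 - 8 = 4
b(1) = b(3) - b(2) = 8 - 4 = 4
b(0) = b(2) - b(1) = 4 - 4 = 0

b(0) = 0, b(1) = 4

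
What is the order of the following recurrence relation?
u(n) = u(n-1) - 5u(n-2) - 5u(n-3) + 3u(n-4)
The order is the largest lag k for which u(n-k) appears. Here the deepest term is u(n-4), so the order is 4.

Order 4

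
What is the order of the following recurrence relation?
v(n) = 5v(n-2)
The order is the largest lag k for which v(n-k) appears. Here the deepest term is v(n-2), so the order is 2.

Order 2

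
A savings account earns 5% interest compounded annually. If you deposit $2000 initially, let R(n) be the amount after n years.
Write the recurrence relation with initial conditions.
Each year the balance grows by 5%, i.e. is multiplied by 1 + 5/100 = 1.05, so R(n) = 1.05 × R(n-1). The initial deposit gives R(0) = 2000.
Unrolling gives the closed form R(n) = 2000 × (1.05)ⁿ.

R(n) = 1.05 × R(n-1), R(0) = 2000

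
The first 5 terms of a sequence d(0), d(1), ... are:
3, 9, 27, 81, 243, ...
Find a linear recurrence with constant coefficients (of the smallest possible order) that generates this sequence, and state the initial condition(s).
Look for the lowest-order linear relation among consecutive terms.
Observation: each term is 3× the previous.
Check at n=2: 3·9 = 27. ✓

d(n) = 3 × d(n-1), d(0) = 3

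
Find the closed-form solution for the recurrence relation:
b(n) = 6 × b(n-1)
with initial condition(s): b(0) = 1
Recurrence: b(n) = 6 × b(n-1), initial: b(0) = 1.
Each term is 6 times the previous, so this is geometric with ratio 6. After n steps: b(n) = b(0)·6ⁿ = 6ⁿ.

b(n) = 6ⁿ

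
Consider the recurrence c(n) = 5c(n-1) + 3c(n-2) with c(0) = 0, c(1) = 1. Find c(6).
Computing the sequence terms:
0, 1, 5, 28, 155, 859, 4760

4760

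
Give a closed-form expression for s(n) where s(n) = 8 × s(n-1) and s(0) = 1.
Recurrence: s(n) = 8 × s(n-1), initial: s(0) = 1.
Each term is 8 times the previous, so this is geometric with ratio 8. After n steps: s(n) = s(0)·8ⁿ = 8ⁿ.

s(n) = 8ⁿ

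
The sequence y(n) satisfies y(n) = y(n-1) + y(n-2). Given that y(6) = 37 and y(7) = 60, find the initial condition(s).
Work backwards using y(k) = y(k+2) - y(k+1):
y(5) = y(7) - y(6) = 60 - 37 = 23
y(4) = y(6) - y(5) = 37 - 23 = 14
y(3) = y(5) - y(4) = 23 - 14 = 9
y(2) = y(4) - y(3) = 14 - 9 = 5
y(1) = y(3) - y(2) = 9 - 5 = 4
y(0) = y(2) - y(1) = 5 - 4 = 1

y(0) = 1, y(1) = 4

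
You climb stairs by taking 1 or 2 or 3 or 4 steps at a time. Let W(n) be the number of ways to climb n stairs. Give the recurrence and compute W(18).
Condition on the size of the last step (1 to 4): before it there were n-1, …, n-4 stairs climbed, and these cases are disjoint, so W(n) = W(n-1) + W(n-2) + W(n-3) + W(n-4) (order-4 linear recurrence).
Initial conditions by direct count (compositions of i into parts ≤ 4): W(1) = 1; W(2) = 2; W(3) = 4; W(4) = 8.
Iterating the recurrence: W(5) = 15, W(6) = 29, W(7) = 56, W(8) = 108, W(9) = 208, W(10) = 401, W(11) = 773, W(12) = 1490, W(13) = 2872, W(14) = 5536, W(15) = 10671, W(16) = 20569, W(17) = 39648, W(18) = 76424.

W(n) = W(n-1) + W(n-2) + W(n-3) + W(n-4), W(1) = 1, W(2) = 2, W(3) = 4, W(4) = 8; W(18) = 76424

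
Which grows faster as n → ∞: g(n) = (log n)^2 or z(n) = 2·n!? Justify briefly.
Comparing growth rates:
Growth-rate hierarchy: log n ≺ any polynomial ≺ any exponential cⁿ (c>1) ≺ n! ≺ nⁿ.
factorial dominates polylogarithmic (log n)^2 asymptotically.

z(n) grows faster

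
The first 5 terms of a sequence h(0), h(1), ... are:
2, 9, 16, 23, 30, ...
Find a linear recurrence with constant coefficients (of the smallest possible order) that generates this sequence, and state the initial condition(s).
Look for the lowest-order linear relation among consecutive terms.
Observation: consecutive differences are constant (= 7).
Check at n=2: 1·9 + 7 = 16. ✓

h(n) = h(n-1) + 7, h(0) = 2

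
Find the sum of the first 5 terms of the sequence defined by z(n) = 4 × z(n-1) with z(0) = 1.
Computing the sequence terms: 1, 4, 16, 64, 256
Adding these values together:

341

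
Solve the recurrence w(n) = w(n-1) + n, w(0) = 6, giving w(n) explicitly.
Recurrence: w(n) = w(n-1) + n, initial: w(0) = 6.
Telescoping: w(n) = w(0) + Σᵢ₌₁ⁿ i = 6 + n(n+1)/2.

w(n) = n(n+1)/2 + 6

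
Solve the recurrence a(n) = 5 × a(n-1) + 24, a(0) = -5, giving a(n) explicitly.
Recurrence: a(n) = 5 × a(n-1) + 24, initial: a(0) = -5.
Try a(n) = A·5ⁿ + C. Substituting: A·5ⁿ + C = 5(A·5ⁿ⁻¹ + C) + 24 = A·5ⁿ + 5C + 24, so C = 5C + 24, giving C = -6. Then a(0) = A - 6 = -5 gives A = 1.

a(n) = 5ⁿ - 6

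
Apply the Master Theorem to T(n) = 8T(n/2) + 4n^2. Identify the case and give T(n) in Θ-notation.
Master Theorem template: T(n) = a·T(n/b) + f(n).
Here: a=8, b=2, f(n)=4n^2
Compute log_b(a) = log_2(8) = 3.
f(n) = 4n^2 = O(n^(3-ε)) with ε = 1. Case 1: T(n) = Θ(n^log_b(a)) = Θ(n^3).

Case 1: T(n) = Θ(n^3)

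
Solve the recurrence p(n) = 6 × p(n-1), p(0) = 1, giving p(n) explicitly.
Recurrence: p(n) = 6 × p(n-1), initial: p(0) = 1.
Each term is 6 times the previous, so this is geometric with ratio 6. After n steps: p(n) = p(0)·6ⁿ = 6ⁿ.

p(n) = 6ⁿ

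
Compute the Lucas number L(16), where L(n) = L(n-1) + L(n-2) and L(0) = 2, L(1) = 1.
Computing the sequence terms:
2, 1, 3, 4, 7, 11, 18, 29, 47, 76, 123, 199, 322, 521, 843, 1364, 2207

2207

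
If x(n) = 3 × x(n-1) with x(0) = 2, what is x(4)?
Computing step by step:
x(0) = 2
x(1) = 3 × 2 = 6
x(2) = 3 × 6 = 18
x(3) = 3 × 18 = 54
x(4) = 3 × 54 = 162

162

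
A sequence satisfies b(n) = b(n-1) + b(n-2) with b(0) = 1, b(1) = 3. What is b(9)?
Computing the sequence terms:
1, 3, 4, 7, 11, 18, 29, 47, 76, 123

123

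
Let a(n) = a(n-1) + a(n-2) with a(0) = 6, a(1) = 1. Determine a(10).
Computing the sequence terms:
6, 1, 7, 8, 15, 23, 38, 61, 99, 160, 259

259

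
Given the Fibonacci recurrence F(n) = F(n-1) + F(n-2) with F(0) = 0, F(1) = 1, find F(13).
Computing the sequence terms:
0, 1, 1, 2, 3, 5, 8, 13, 21, 34, 55, 89, 144, 233

233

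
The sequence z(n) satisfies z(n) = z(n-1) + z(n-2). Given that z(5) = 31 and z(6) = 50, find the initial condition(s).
Work backwards using z(k) = z(k+2) - z(k+1):
z(4) = z(6) - z(5) = 50 - 31 = 19
z(3) = z(5) - z(4) = 31 - 19 = 12
z(2) = z(4) - z(3) = 19 - 12 = 7
z(1) = z(3) - z(2) = 12 - 7 = 5
z(0) = z(2) - z(1) = 7 - 5 = 2

z(0) = 2, z(1) = 5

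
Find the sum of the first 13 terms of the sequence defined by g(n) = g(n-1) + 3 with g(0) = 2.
Computing the sequence terms: 2, 5, 8, 11, 14, 17, 20, 23, 26, 29, 32, 35, 38
Adding these values together:

260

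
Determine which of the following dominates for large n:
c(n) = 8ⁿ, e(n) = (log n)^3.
Comparing growth rates:
Growth-rate hierarchy: log n ≺ any polynomial ≺ any exponential cⁿ (c>1) ≺ n! ≺ nⁿ.
exponential base 8 dominates polylogarithmic (log n)^3 asymptotically.

c(n) grows faster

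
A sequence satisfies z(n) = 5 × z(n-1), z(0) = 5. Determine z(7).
Computing step by step:
z(0) = 5
z(1) = 5 × 5 = 25
z(2) = 5 × 25 = 125
z(3) = 5 × 125 = 625
z(4) = 5 × 625 = 3125
z(5) = 5 × 3125 = 15625
z(6) = 5 × 15625 = 78125
z(7) = 5 × 78125 = 390625

390625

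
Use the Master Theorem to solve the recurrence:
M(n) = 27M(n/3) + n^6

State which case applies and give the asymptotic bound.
Master Theorem template: M(n) = a·M(n/b) + f(n).
Here: a=27, b=3, f(n)=n^6
Compute log_b(a) = log_3(27) = 3.
f(n) = n^6 = Ω(n^(3+ε)) with ε = 3, and the regularity condition holds (a·f(n/b) = (a/b^6)·f(n) with a/b^6 = 3^-3 < 1). Case 3: M(n) = Θ(f(n)) = Θ(n^6).

Case 3: M(n) = Θ(n^6)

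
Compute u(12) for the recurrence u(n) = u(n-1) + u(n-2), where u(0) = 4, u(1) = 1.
Computing the sequence terms:
4, 1, 5, 6, 11, 17, 28, 45, 73, 118, 191, 309, 500

500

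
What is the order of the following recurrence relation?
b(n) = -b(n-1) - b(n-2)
The order is the largest lag k for which b(n-k) appears. Here the deepest term is b(n-2), so the order is 2.

Order 2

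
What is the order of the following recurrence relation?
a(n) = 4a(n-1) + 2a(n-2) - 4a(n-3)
The order is the largest lag k for which a(n-k) appears. Here the deepest term is a(n-3), so the order is 3.

Order 3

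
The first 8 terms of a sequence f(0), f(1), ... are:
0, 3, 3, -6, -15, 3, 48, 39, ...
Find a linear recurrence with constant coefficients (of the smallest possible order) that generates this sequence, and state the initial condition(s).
Look for the lowest-order linear relation among consecutive terms.
Observation: f(n) - 1·f(n-1) - (-3)·f(n-2) = 0 holds for the shown terms, and no order-1 relation f(n) = α·f(n-1) + β fits.
Check at n=3: 1·3 + (-3)·3 = -6. ✓

f(n) = f(n-1) - 3f(n-2), f(0) = 0, f(1) = 3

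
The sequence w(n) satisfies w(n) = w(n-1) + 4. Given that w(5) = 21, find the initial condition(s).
w(5) = w(0) + 5·4, so w(0) = 21 - 20 = 1.

w(0) = 1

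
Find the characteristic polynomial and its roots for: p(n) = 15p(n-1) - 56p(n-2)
Substitute p(n) = rⁿ and divide through by rⁿ⁻²: r² - 15r + 56 = 0
Factor: (r - 8)(r - 7) = 0, so r = 8, 7.
General solution: p(n) = A·8ⁿ + B·7ⁿ

Characteristic: r² - 15r + 56 = 0, Roots: r = 8, 7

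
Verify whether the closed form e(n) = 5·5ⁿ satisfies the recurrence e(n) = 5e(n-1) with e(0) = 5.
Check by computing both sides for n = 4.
From the recurrence with e(0) = 5:
  e(0) = 5, e(1) = 25, e(2) = 125, e(3) = 625, e(4) = 3125
  so the recurrence gives e(4) = 3125.
From the proposed closed form e(n) = 5·5ⁿ:
  e(4) = 3125.
Both sides give 3125 at n = 4, and the initial condition(s) match, so the closed form is consistent.

Yes, the closed form is correct.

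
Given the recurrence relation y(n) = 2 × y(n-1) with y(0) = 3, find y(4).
Computing step by step:
y(0) = 3
y(1) = 2 × 3 = 6
y(2) = 2 × 6 = 12
y(3) = 2 × 12 = 24
y(4) = 2 × 24 = 48

48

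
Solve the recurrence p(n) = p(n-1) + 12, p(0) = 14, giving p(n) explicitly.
Recurrence: p(n) = p(n-1) + 12, initial: p(0) = 14.
Each step adds 12, so p(n) = p(0) + 12n = 12n + 14.

p(n) = 12n + 14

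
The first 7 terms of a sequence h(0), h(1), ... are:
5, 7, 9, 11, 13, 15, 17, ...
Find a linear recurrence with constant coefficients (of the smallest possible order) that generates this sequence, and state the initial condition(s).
Look for the lowest-order linear relation among consecutive terms.
Observation: consecutive differences are constant (= 2).
Check at n=2: 1·7 + 2 = 9. ✓

h(n) = h(n-1) + 2, h(0) = 5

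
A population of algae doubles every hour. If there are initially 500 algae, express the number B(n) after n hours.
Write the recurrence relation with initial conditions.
Each hour multiplies the count by 2, so the count after n hours depends only on the count after n-1 hours: B(n) = 2 × B(n-1). The starting count gives B(0) = 500.
Unrolling n times gives the closed form B(n) = 500 × 2ⁿ.

B(n) = 2 × B(n-1), B(0) = 500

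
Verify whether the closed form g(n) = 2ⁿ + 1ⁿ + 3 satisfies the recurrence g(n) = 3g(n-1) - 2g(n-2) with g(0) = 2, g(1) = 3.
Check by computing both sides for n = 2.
From the recurrence with g(0) = 2, g(1) = 3:
  g(0) = 2, g(1) = 3, g(2) = 5
  so the recurrence gives g(2) = 5.
From the proposed closed form g(n) = 2ⁿ + 1ⁿ + 3:
  g(2) = 8.
The recurrence gives 5 but the closed form gives 8, so the closed form does not satisfy the recurrence.

No, the closed form is incorrect.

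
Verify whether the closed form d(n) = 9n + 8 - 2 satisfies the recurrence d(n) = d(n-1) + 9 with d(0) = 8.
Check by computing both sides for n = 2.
From the recurrence with d(0) = 8:
  d(0) = 8, d(1) = 17, d(2) = 26
  so the recurrence gives d(2) = 26.
From the proposed closed form d(n) = 9n + 8 - 2:
  d(2) = 24.
The recurrence gives 26 but the closed form gives 24, so the closed form does not satisfy the recurrence.

No, the closed form is incorrect.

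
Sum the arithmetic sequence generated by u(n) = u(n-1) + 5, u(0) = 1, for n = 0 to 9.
Computing the sequence terms: 1, 6, 11, 16, 21, 26, 31, 36, 41, 46
Adding these values together:

235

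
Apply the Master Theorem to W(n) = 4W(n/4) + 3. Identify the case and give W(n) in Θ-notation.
Master Theorem template: W(n) = a·W(n/b) + f(n).
Here: a=4, b=4, f(n)=3
Compute log_b(a) = log_4(4) = 1.
f(n) = 3 = O(n^(1-ε)) with ε = 1. Case 1: W(n) = Θ(n^log_b(a)) = Θ(n).

Case 1: W(n) = Θ(n)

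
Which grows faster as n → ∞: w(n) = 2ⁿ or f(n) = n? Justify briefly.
Comparing growth rates:
Growth-rate hierarchy: log n ≺ any polynomial ≺ any exponential cⁿ (c>1) ≺ n! ≺ nⁿ.
exponential base 2 dominates polynomial degree 1 asymptotically.

w(n) grows faster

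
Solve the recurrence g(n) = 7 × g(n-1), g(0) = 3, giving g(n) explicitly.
Recurrence: g(n) = 7 × g(n-1), initial: g(0) = 3.
Each term is 7 times the previous, so this is geometric with ratio 7. After n steps: g(n) = g(0)·7ⁿ = 3·7ⁿ.

g(n) = 3·7ⁿ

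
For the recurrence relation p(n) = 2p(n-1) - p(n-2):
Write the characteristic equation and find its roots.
Substitute p(n) = rⁿ and divide through by rⁿ⁻²: r² - 2r + 1 = 0
Factor: (r - 1)² = 0, so r = 1 (double root).
General solution: p(n) = (A + Bn)·1ⁿ

Characteristic: r² - 2r + 1 = 0, Roots: r = 1 (double root)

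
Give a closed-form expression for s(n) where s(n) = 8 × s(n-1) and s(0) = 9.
Recurrence: s(n) = 8 × s(n-1), initial: s(0) = 9.
Each term is 8 times the previous, so this is geometric with ratio 8. After n steps: s(n) = s(0)·8ⁿ = 9·8ⁿ.

s(n) = 9·8ⁿ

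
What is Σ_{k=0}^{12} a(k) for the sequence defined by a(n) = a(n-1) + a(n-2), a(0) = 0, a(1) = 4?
Computing the sequence terms: 0, 4, 4, 8, 12, 20, 32, 52, 84, 136, 220, 356, 576
Adding these values together:

1504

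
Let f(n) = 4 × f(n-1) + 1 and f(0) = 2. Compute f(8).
Computing step by step:
f(0) = 2
f(1) = 4 × 2 + 1 = 9
f(2) = 4 × 9 + 1 = 37
f(3) = 4 × 37 + 1 = 149
f(4) = 4 × 149 + 1 = 597
f(5) = 4 × 597 + 1 = 2389
f(6) = 4 × 2389 + 1 = 9557
f(7) = 4 × 9557 + 1 = 38229
f(8) = 4 × 38229 + 1 = 152917

152917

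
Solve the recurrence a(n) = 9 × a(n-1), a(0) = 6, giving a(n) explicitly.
Recurrence: a(n) = 9 × a(n-1), initial: a(0) = 6.
Each term is 9 times the previous, so this is geometric with ratio 9. After n steps: a(n) = a(0)·9ⁿ = 6·9ⁿ.

a(n) = 6·9ⁿ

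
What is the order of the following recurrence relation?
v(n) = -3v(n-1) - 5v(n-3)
The order is the largest lag k for which v(n-k) appears. Here the deepest term is v(n-3), so the order is 3.

Order 3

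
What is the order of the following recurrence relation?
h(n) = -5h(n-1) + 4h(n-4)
The order is the largest lag k for which h(n-k) appears. Here the deepest term is h(n-4), so the order is 4.

Order 4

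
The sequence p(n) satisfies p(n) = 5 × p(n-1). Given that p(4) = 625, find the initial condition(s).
In general p(n) = 5ⁿ · p(0). At n = 4: p(0) = p(4) / 5^4 = 625 / 625 = 1.

p(0) = 1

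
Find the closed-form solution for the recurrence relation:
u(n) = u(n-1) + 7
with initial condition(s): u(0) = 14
Recurrence: u(n) = u(n-1) + 7, initial: u(0) = 14.
Each step adds 7, so u(n) = u(0) + 7n = 7n + 14.

u(n) = 7n + 14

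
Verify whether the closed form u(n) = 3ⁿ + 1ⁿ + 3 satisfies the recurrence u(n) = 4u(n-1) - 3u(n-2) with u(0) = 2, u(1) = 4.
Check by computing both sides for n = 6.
From the recurrence with u(0) = 2, u(1) = 4:
  u(0) = 2, u(1) = 4, u(2) = 10, u(3) = 28, u(4) = 82, u(5) = 244, u(6) = 730
  so the recurrence gives u(6) = 730.
From the proposed closed form u(n) = 3ⁿ + 1ⁿ + 3:
  u(6) = 733.
The recurrence gives 730 but the closed form gives 733, so the closed form does not satisfy the recurrence.

No, the closed form is incorrect.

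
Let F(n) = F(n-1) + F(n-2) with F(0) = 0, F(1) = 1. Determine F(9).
Computing the sequence terms:
0, 1, 1, 2, 3, 5, 8, 13, 21, 34

34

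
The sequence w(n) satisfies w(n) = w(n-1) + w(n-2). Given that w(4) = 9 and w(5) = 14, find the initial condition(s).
Work backwards using w(k) = w(k+2) - w(k+1):
w(3) = w(5) - w(4) = 14 - 9 = 5
w(2) = w(4) - w(3) = 9 - 5 = 4
w(1) = w(3) - w(2) = 5 - 4 = 1
w(0) = w(2) - w(1) = 4 - 1 = 3

w(0) = 3, w(1) = 1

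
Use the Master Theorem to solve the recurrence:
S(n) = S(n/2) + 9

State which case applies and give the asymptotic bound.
Master Theorem template: S(n) = a·S(n/b) + f(n).
Here: a=1, b=2, f(n)=9
Compute log_b(a) = log_2(1) = 0.
f(n) = 9 = Θ(1). Case 2: S(n) = Θ(log n).

Case 2: S(n) = Θ(log n)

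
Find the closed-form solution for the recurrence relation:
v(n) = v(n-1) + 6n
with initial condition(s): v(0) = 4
Recurrence: v(n) = v(n-1) + 6n, initial: v(0) = 4.
Telescoping: v(n) = v(0) + 6·Σᵢ₌₁ⁿ i = 4 + 6·n(n+1)/2.

v(n) = 6·n(n+1)/2 + 4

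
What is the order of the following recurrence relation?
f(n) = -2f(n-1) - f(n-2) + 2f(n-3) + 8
The order is the largest lag k for which f(n-k) appears. Here the deepest term is f(n-3) (the 8 term is non-homogeneous and does not affect the order), so the order is 3.

Order 3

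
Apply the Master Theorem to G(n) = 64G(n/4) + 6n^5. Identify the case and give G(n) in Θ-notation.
Master Theorem template: G(n) = a·G(n/b) + f(n).
Here: a=64, b=4, f(n)=6n^5
Compute log_b(a) = log_4(64) = 3.
f(n) = 6n^5 = Ω(n^(3+ε)) with ε = 2, and the regularity condition holds (a·f(n/b) = (a/b^5)·f(n) with a/b^5 = 4^-2 < 1). Case 3: G(n) = Θ(f(n)) = Θ(n^5).

Case 3: G(n) = Θ(n^5)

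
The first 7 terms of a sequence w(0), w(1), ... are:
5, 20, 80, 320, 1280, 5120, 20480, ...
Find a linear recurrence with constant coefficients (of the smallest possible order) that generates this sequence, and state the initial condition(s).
Look for the lowest-order linear relation among consecutive terms.
Observation: each term is 4× the previous.
Check at n=2: 4·20 = 80. ✓

w(n) = 4 × w(n-1), w(0) = 5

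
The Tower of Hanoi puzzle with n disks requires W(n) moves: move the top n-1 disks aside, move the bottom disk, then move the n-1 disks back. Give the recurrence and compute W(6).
Moving n disks = move the top n-1 disks aside (W(n-1) moves) + move the largest disk (1 move) + move the n-1 disks back on top (W(n-1) moves), so W(n) = 2W(n-1) + 1, with W(1) = 1 (a single disk takes one move).
First terms: 1, 3, 7, 15, 31, 63, … — each is one less than a power of 2. Indeed W(n) + 1 = 2(W(n-1) + 1) with W(1) + 1 = 2, so W(n) + 1 = 2ⁿ and W(n) = 2ⁿ - 1.
Hence W(6) = 2^6 - 1 = 64 - 1 = 63.

W(n) = 2W(n-1) + 1, W(1) = 1; W(6) = 63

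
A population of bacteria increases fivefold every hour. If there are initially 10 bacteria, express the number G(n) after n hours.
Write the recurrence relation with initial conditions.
Each hour multiplies the count by 5, so the count after n hours depends only on the count after n-1 hours: G(n) = 5 × G(n-1). The starting count gives G(0) = 10.
Unrolling n times gives the closed form G(n) = 10 × 5ⁿ.

G(n) = 5 × G(n-1), G(0) = 10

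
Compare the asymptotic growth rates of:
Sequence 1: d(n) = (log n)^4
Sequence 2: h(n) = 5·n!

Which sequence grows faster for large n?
Comparing growth rates:
Growth-rate hierarchy: log n ≺ any polynomial ≺ any exponential cⁿ (c>1) ≺ n! ≺ nⁿ.
factorial dominates polylogarithmic (log n)^4 asymptotically.

h(n) grows faster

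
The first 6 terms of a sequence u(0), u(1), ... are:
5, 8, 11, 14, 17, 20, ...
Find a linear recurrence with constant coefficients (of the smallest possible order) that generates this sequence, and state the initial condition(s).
Look for the lowest-order linear relation among consecutive terms.
Observation: consecutive differences are constant (= 3).
Check at n=2: 1·8 + 3 = 11. ✓

u(n) = u(n-1) + 3, u(0) = 5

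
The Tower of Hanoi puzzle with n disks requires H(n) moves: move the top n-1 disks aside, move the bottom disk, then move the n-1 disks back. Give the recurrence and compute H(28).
Moving n disks = move the top n-1 disks aside (H(n-1) moves) + move the largest disk (1 move) + move the n-1 disks back on top (H(n-1) moves), so H(n) = 2H(n-1) + 1, with H(1) = 1 (a single disk takes one move).
First terms: 1, 3, 7, 15, 31, 63, … — each is one less than a power of 2. Indeed H(n) + 1 = 2(H(n-1) + 1) with H(1) + 1 = 2, so H(n) + 1 = 2ⁿ and H(n) = 2ⁿ - 1.
Hence H(28) = 2^28 - 1 = 268435456 - 1 = 268435455.

H(n) = 2H(n-1) + 1, H(1) = 1; H(28) = 268435455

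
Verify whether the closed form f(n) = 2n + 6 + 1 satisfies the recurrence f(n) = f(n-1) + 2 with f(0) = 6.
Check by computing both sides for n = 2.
From the recurrence with f(0) = 6:
  f(0) = 6, f(1) = 8, f(2) = 10
  so the recurrence gives f(2) = 10.
From the proposed closed form f(n) = 2n + 6 + 1:
  f(2) = 11.
The recurrence gives 10 but the closed form gives 11, so the closed form does not satisfy the recurrence.

No, the closed form is incorrect.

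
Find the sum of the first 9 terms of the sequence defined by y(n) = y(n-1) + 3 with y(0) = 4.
Computing the sequence terms: 4, 7, 10, 13, 16, 19, 22, 25, 28
Adding these values together:

144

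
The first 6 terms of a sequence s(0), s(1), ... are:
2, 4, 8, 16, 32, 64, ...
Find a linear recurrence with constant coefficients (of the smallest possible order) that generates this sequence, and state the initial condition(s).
Look for the lowest-order linear relation among consecutive terms.
Observation: each term is 2× the previous.
Check at n=2: 2·4 = 8. ✓

s(n) = 2 × s(n-1), s(0) = 2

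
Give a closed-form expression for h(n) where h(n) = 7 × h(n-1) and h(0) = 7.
Recurrence: h(n) = 7 × h(n-1), initial: h(0) = 7.
Each term is 7 times the previous, so this is geometric with ratio 7. After n steps: h(n) = h(0)·7ⁿ = 7·7ⁿ.

h(n) = 7·7ⁿ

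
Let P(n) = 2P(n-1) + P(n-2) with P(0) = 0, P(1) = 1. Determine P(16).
Computing the sequence terms:
0, 1, 2, 5, 12, 29, 70, 169, 408, 985, 2378, 5741, 13860, 33461, 80782, 195025, 470832

470832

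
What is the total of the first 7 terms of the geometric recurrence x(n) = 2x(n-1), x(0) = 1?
Computing the sequence terms: 1, 2, 4, 8, 16, 32, 64
Adding these values together:

127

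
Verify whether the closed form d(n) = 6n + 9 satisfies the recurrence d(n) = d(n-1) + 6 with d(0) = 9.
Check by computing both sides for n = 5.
From the recurrence with d(0) = 9:
  d(0) = 9, d(1) = 15, d(2) = 21, d(3) = 27, d(4) = 33, d(5) = 39
  so the recurrence gives d(5) = 39.
From the proposed closed form d(n) = 6n + 9:
  d(5) = 39.
Both sides give 39 at n = 5, and the initial condition(s) match, so the closed form is consistent.

Yes, the closed form is correct.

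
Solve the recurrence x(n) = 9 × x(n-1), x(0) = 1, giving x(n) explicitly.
Recurrence: x(n) = 9 × x(n-1), initial: x(0) = 1.
Each term is 9 times the previous, so this is geometric with ratio 9. After n steps: x(n) = x(0)·9ⁿ = 9ⁿ.

x(n) = 9ⁿ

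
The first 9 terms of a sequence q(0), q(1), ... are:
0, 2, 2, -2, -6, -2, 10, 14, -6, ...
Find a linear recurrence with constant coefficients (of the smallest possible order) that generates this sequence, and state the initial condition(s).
Look for the lowest-order linear relation among consecutive terms.
Observation: q(n) - 1·q(n-1) - (-2)·q(n-2) = 0 holds for the shown terms, and no order-1 relation q(n) = α·q(n-1) + β fits.
Check at n=3: 1·2 + (-2)·2 = -2. ✓

q(n) = q(n-1) - 2q(n-2), q(0) = 0, q(1) = 2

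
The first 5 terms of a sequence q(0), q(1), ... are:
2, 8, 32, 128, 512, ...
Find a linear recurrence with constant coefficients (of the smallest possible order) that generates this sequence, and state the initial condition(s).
Look for the lowest-order linear relation among consecutive terms.
Observation: each term is 4× the previous.
Check at n=2: 4·8 = 32. ✓

q(n) = 4 × q(n-1), q(0) = 2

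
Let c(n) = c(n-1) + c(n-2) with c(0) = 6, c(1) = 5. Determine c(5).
Computing the sequence terms:
6, 5, 11, 16, 27, 43

43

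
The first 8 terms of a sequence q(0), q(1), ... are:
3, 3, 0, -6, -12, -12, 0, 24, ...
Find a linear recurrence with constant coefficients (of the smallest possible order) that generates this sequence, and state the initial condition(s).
Look for the lowest-order linear relation among consecutive terms.
Observation: q(n) - 2·q(n-1) - (-2)·q(n-2) = 0 holds for the shown terms, and no order-1 relation q(n) = α·q(n-1) + β fits.
Check at n=3: 2·0 + (-2)·3 = -6. ✓

q(n) = 2q(n-1) - 2q(n-2), q(0) = 3, q(1) = 3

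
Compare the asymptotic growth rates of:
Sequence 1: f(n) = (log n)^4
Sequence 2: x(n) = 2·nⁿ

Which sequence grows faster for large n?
Comparing growth rates:
Growth-rate hierarchy: log n ≺ any polynomial ≺ any exponential cⁿ (c>1) ≺ n! ≺ nⁿ.
super-exponential nⁿ dominates polylogarithmic (log n)^4 asymptotically.

x(n) grows faster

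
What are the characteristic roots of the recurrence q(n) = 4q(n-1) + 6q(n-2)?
Substitute q(n) = rⁿ and divide through by rⁿ⁻²: r² - 4r - 6 = 0
Discriminant: 4² + 4·6 = 40, not a perfect square, so by the quadratic formula r = (4 ± √40)/2.
General solution: q(n) = A·r₁ⁿ + B·r₂ⁿ where r₁,r₂ = (4 ± √40)/2

Characteristic: r² - 4r - 6 = 0, Roots: r = (4 ± √40)/2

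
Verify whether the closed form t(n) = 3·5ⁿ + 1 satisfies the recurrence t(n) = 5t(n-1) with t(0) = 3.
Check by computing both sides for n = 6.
From the recurrence with t(0) = 3:
  t(0) = 3, t(1) = 15, t(2) = 75, t(3) = 375, t(4) = 1875, t(5) = 9375, t(6) = 46875
  so the recurrence gives t(6) = 46875.
From the proposed closed form t(n) = 3·5ⁿ + 1:
  t(6) = 46876.
The recurrence gives 46875 but the closed form gives 46876, so the closed form does not satisfy the recurrence.

No, the closed form is incorrect.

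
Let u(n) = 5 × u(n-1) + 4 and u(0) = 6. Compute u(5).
Computing step by step:
u(0) = 6
u(1) = 5 × 6 + 4 = 34
u(2) = 5 × 34 + 4 = 174
u(3) = 5 × 174 + 4 = 874
u(4) = 5 × 874 + 4 = 4374
u(5) = 5 × 4374 + 4 = 21874

21874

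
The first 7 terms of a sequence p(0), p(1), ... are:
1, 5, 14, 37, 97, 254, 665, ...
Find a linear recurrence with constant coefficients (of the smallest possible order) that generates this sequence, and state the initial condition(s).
Look for the lowest-order linear relation among consecutive terms.
Observation: p(n) - 3·p(n-1) - (-1)·p(n-2) = 0 holds for the shown terms, and no order-1 relation p(n) = α·p(n-1) + β fits.
Check at n=3: 3·14 + (-1)·5 = 37. ✓

p(n) = 3p(n-1) - p(n-2), p(0) = 1, p(1) = 5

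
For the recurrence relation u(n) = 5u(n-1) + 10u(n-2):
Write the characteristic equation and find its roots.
Substitute u(n) = rⁿ and divide through by rⁿ⁻²: r² - 5r - 10 = 0
Discriminant: 5² + 4·10 = 65, not a perfect square, so by the quadratic formula r = (5 ± √65)/2.
General solution: u(n) = A·r₁ⁿ + B·r₂ⁿ where r₁,r₂ = (5 ± √65)/2

Characteristic: r² - 5r - 10 = 0, Roots: r = (5 ± √65)/2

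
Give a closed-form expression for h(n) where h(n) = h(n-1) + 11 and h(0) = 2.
Recurrence: h(n) = h(n-1) + 11, initial: h(0) = 2.
Each step adds 11, so h(n) = h(0) + 11n = 11n + 2.

h(n) = 11n + 2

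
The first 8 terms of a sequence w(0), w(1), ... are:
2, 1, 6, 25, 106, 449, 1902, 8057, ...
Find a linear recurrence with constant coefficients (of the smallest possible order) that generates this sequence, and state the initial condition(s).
Look for the lowest-order linear relation among consecutive terms.
Observation: w(n) - 4·w(n-1) - (1)·w(n-2) = 0 holds for the shown terms, and no order-1 relation w(n) = α·w(n-1) + β fits.
Check at n=3: 4·6 + (1)·1 = 25. ✓

w(n) = 4w(n-1) + w(n-2), w(0) = 2, w(1) = 1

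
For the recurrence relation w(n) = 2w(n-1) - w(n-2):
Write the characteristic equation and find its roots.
Substitute w(n) = rⁿ and divide through by rⁿ⁻²: r² - 2r + 1 = 0
Factor: (r - 1)² = 0, so r = 1 (double root).
General solution: w(n) = (A + Bn)·1ⁿ

Characteristic: r² - 2r + 1 = 0, Roots: r = 1 (double root)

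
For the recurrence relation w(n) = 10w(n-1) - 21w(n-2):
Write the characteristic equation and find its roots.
Substitute w(n) = rⁿ and divide through by rⁿ⁻²: r² - 10r + 21 = 0
Factor: (r - 3)(r - 7) = 0, so r = 3, 7.
General solution: w(n) = A·3ⁿ + B·7ⁿ

Characteristic: r² - 10r + 21 = 0, Roots: r = 3, 7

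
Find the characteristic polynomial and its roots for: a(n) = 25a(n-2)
Substitute a(n) = rⁿ and divide through by rⁿ⁻²: r² - 25 = 0
Factor: (r + 5)(r - 5) = 0, so r = -5, 5.
General solution: a(n) = A·(-5)ⁿ + B·5ⁿ

Characteristic: r² - 25 = 0, Roots: r = -5, 5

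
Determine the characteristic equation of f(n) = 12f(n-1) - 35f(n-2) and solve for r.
Substitute f(n) = rⁿ and divide through by rⁿ⁻²: r² - 12r + 35 = 0
Factor: (r - 7)(r - 5) = 0, so r = 7, 5.
General solution: f(n) = A·7ⁿ + B·5ⁿ

Characteristic: r² - 12r + 35 = 0, Roots: r = 7, 5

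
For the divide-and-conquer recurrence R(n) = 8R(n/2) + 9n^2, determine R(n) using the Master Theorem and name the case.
Master Theorem template: R(n) = a·R(n/b) + f(n).
Here: a=8, b=2, f(n)=9n^2
Compute log_b(a) = log_2(8) = 3.
f(n) = 9n^2 = O(n^(3-ε)) with ε = 1. Case 1: R(n) = Θ(n^log_b(a)) = Θ(n^3).

Case 1: R(n) = Θ(n^3)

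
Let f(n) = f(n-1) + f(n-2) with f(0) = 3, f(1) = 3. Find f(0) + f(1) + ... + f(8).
Computing the sequence terms: 3, 3, 6, 9, 15, 24, 39, 63, 102
Adding these values together:

264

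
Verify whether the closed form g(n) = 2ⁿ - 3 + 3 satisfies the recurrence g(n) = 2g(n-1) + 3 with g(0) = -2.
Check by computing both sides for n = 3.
From the recurrence with g(0) = -2:
  g(0) = -2, g(1) = -1, g(2) = 1, g(3) = 5
  so the recurrence gives g(3) = 5.
From the proposed closed form g(n) = 2ⁿ - 3 + 3:
  g(3) = 8.
The recurrence gives 5 but the closed form gives 8, so the closed form does not satisfy the recurrence.

No, the closed form is incorrect.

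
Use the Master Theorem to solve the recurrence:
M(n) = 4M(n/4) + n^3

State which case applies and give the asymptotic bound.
Master Theorem template: M(n) = a·M(n/b) + f(n).
Here: a=4, b=4, f(n)=n^3
Compute log_b(a) = log_4(4) = 1.
f(n) = n^3 = Ω(n^(1+ε)) with ε = 2, and the regularity condition holds (a·f(n/b) = (a/b^3)·f(n) with a/b^3 = 4^-2 < 1). Case 3: M(n) = Θ(f(n)) = Θ(n^3).

Case 3: M(n) = Θ(n^3)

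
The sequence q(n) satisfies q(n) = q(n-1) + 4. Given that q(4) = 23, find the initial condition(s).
q(4) = q(0) + 4·4, so q(0) = 23 - 16 = 7.

q(0) = 7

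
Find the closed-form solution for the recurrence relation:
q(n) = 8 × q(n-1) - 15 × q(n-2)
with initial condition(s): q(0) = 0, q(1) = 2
Recurrence: q(n) = 8 × q(n-1) - 15 × q(n-2), initial: q(0) = 0, q(1) = 2.
Characteristic equation: r² - 8r + 15 = 0, which factors as (r - 5)(r - 3) = 0, so r = 5, 3. General solution q(n) = A·5ⁿ + B·3ⁿ. From q(0) = 0: A + B = 0. From q(1) = 2: 5A + 3B = 2. Solving gives A = 1, B = -1.

q(n) = 5ⁿ - 3ⁿ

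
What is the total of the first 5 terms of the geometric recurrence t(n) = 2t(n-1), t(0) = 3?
Computing the sequence terms: 3, 6, 12, 24, 48
Adding these values together:

93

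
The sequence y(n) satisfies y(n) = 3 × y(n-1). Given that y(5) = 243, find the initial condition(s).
In general y(n) = 3ⁿ · y(0). At n = 5: y(0) = y(5) / 3^5 = 243 / 243 = 1.

y(0) = 1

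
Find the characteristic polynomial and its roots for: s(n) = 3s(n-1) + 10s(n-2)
Substitute s(n) = rⁿ and divide through by rⁿ⁻²: r² - 3r - 10 = 0
Factor: (r + 2)(r - 5) = 0, so r = -2, 5.
General solution: s(n) = A·(-2)ⁿ + B·5ⁿ

Characteristic: r² - 3r - 10 = 0, Roots: r = -2, 5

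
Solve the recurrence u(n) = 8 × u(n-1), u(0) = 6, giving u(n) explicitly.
Recurrence: u(n) = 8 × u(n-1), initial: u(0) = 6.
Each term is 8 times the previous, so this is geometric with ratio 8. After n steps: u(n) = u(0)·8ⁿ = 6·8ⁿ.

u(n) = 6·8ⁿ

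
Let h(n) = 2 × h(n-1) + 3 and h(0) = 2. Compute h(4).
Computing step by step:
h(0) = 2
h(1) = 2 × 2 + 3 = 7
h(2) = 2 × 7 + 3 = 17
h(3) = 2 × 17 + 3 = 37
h(4) = 2 × 37 + 3 = 77

77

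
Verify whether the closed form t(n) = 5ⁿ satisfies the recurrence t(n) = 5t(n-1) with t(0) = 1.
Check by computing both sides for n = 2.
From the recurrence with t(0) = 1:
  t(0) = 1, t(1) = 5, t(2) = 25
  so the recurrence gives t(2) = 25.
From the proposed closed form t(n) = 5ⁿ:
  t(2) = 25.
Both sides give 25 at n = 2, and the initial condition(s) match, so the closed form is consistent.

Yes, the closed form is correct.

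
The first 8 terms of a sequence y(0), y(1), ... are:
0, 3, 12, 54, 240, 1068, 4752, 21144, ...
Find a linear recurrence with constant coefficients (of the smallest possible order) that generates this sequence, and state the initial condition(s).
Look for the lowest-order linear relation among consecutive terms.
Observation: y(n) - 4·y(n-1) - (2)·y(n-2) = 0 holds for the shown terms, and no order-1 relation y(n) = α·y(n-1) + β fits.
Check at n=3: 4·12 + (2)·3 = 54. ✓

y(n) = 4y(n-1) + 2y(n-2), y(0) = 0, y(1) = 3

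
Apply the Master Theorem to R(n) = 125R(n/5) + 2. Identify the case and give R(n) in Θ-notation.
Master Theorem template: R(n) = a·R(n/b) + f(n).
Here: a=125, b=5, f(n)=2
Compute log_b(a) = log_5(125) = 3.
f(n) = 2 = O(n^(3-ε)) with ε = 3. Case 1: R(n) = Θ(n^log_b(a)) = Θ(n^3).

Case 1: R(n) = Θ(n^3)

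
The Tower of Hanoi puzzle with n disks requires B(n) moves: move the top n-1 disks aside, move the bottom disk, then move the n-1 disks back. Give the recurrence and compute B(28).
Moving n disks = move the top n-1 disks aside (B(n-1) moves) + move the largest disk (1 move) + move the n-1 disks back on top (B(n-1) moves), so B(n) = 2B(n-1) + 1, with B(1) = 1 (a single disk takes one move).
First terms: 1, 3, 7, 15, 31, 63, … — each is one less than a power of 2. Indeed B(n) + 1 = 2(B(n-1) + 1) with B(1) + 1 = 2, so B(n) + 1 = 2ⁿ and B(n) = 2ⁿ - 1.
Hence B(28) = 2^28 - 1 = 268435456 - 1 = 268435455.

B(n) = 2B(n-1) + 1, B(1) = 1; B(28) = 268435455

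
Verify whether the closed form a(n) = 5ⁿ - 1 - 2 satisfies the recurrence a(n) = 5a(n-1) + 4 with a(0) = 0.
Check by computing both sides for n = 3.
From the recurrence with a(0) = 0:
  a(0) = 0, a(1) = 4, a(2) = 24, a(3) = 124
  so the recurrence gives a(3) = 124.
From the proposed closed form a(n) = 5ⁿ - 1 - 2:
  a(3) = 122.
The recurrence gives 124 but the closed form gives 122, so the closed form does not satisfy the recurrence.

No, the closed form is incorrect.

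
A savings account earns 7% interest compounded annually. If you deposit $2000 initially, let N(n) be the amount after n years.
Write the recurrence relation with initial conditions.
Each year the balance grows by 7%, i.e. is multiplied by 1 + 7/100 = 1.07, so N(n) = 1.07 × N(n-1). The initial deposit gives N(0) = 2000.
Unrolling gives the closed form N(n) = 2000 × (1.07)ⁿ.

N(n) = 1.07 × N(n-1), N(0) = 2000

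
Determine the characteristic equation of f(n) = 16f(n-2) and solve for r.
Substitute f(n) = rⁿ and divide through by rⁿ⁻²: r² - 16 = 0
Factor: (r + 4)(r - 4) = 0, so r = -4, 4.
General solution: f(n) = A·(-4)ⁿ + B·4ⁿ

Characteristic: r² - 16 = 0, Roots: r = -4, 4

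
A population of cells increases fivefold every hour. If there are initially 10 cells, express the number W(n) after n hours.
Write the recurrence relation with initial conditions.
Each hour multiplies the count by 5, so the count after n hours depends only on the count after n-1 hours: W(n) = 5 × W(n-1). The starting count gives W(0) = 10.
Unrolling n times gives the closed form W(n) = 10 × 5ⁿ.

W(n) = 5 × W(n-1), W(0) = 10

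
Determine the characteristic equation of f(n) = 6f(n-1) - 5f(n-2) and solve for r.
Substitute f(n) = rⁿ and divide through by rⁿ⁻²: r² - 6r + 5 = 0
Factor: (r - 5)(r - 1) = 0, so r = 5, 1.
General solution: f(n) = A·5ⁿ + B·1ⁿ

Characteristic: r² - 6r + 5 = 0, Roots: r = 5, 1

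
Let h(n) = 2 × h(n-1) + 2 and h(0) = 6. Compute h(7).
Computing step by step:
h(0) = 6
h(1) = 2 × 6 + 2 = 14
h(2) = 2 × 14 + 2 = 30
h(3) = 2 × 30 + 2 = 62
h(4) = 2 × 62 + 2 = 126
h(5) = 2 × 126 + 2 = 254
h(6) = 2 × 254 + 2 = 510
h(7) = 2 × 510 + 2 = 1022

1022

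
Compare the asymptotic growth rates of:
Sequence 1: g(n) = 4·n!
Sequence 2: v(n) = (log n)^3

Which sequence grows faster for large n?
Comparing growth rates:
Growth-rate hierarchy: log n ≺ any polynomial ≺ any exponential cⁿ (c>1) ≺ n! ≺ nⁿ.
factorial dominates polylogarithmic (log n)^3 asymptotically.

g(n) grows faster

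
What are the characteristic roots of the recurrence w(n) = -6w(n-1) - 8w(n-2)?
Substitute w(n) = rⁿ and divide through by rⁿ⁻²: r² + 6r + 8 = 0
Factor: (r + 2)(r + 4) = 0, so r = -2, -4.
General solution: w(n) = A·(-2)ⁿ + B·(-4)ⁿ

Characteristic: r² + 6r + 8 = 0, Roots: r = -2, -4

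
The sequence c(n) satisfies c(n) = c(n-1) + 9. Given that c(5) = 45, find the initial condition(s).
c(5) = c(0) + 5·9, so c(0) = 45 - 45 = 0.

c(0) = 0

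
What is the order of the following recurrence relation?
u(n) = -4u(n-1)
The order is the largest lag k for which u(n-k) appears. Here the deepest term is u(n-1), so the order is 1.

Order 1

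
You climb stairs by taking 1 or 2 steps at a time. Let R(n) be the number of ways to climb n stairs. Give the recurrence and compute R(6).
Condition on the size of the last step (1 to 2): before it there were n-1, …, n-2 stairs climbed, and these cases are disjoint, so R(n) = R(n-1) + R(n-2) (Fibonacci-type sequence).
Initial conditions by direct count (compositions of i into parts ≤ 2): R(1) = 1; R(2) = 2.
Iterating the recurrence: R(3) = 3, R(4) = 5, R(5) = 8, R(6) = 13.

R(n) = R(n-1) + R(n-2), R(1) = 1, R(2) = 2; R(6) = 13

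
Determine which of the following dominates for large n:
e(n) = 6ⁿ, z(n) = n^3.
Comparing growth rates:
Growth-rate hierarchy: log n ≺ any polynomial ≺ any exponential cⁿ (c>1) ≺ n! ≺ nⁿ.
exponential base 6 dominates polynomial degree 3 asymptotically.

e(n) grows faster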